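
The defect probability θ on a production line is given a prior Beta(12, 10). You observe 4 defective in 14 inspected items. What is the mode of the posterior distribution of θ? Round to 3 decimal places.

Prior: Beta(12, 10).
Data: 4 successes in 14 trials. The binomial likelihood contributes θ^4(1−θ)^10, so the posterior is Beta(12+4, 10+10) = Beta(16, 20).
For Beta(a, b) with a, b > 1 the mode is (a−1)/(a+b−2) = 15/34 ≈ 0.441.

θ̂_MAP = 0.441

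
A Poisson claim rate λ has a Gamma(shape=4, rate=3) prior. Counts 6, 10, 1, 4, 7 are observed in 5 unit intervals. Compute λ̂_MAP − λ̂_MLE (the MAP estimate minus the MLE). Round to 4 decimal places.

MAP − MLE = -1.7250

Σxᵢ = 28. Posterior is Gamma(32, 8); MAP = (32−1)/8 = 31/8 ≈ 3.87500.
MLE = x̄ = 28/5 ≈ 5.60000.
Difference = 31/8 − 28/5 = -69/40 ≈ -1.7250.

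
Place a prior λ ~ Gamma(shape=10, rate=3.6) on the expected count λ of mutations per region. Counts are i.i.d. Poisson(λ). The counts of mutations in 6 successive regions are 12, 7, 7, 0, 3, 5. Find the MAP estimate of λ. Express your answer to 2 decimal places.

Σxᵢ = 12+7+7+0+3+5 = 34, with n = 6.
Posterior ∝ λ^9e^(−3.6λ) · λ^34e^(−6λ) = λ^43e^(−9.6λ), i.e. Gamma(shape=44, rate=9.6).
The mode of a Gamma(a, b) with a ≥ 1 (shape–rate) is (a−1)/b = 43/9.6 ≈ 4.48.

λ̂_MAP = 4.48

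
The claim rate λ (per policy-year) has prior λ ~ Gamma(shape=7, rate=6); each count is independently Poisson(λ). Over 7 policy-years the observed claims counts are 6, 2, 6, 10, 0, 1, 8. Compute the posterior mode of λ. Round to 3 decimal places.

Σxᵢ = 6+2+6+10+0+1+8 = 33, with n = 7.
Posterior ∝ λ^6e^(−6λ) · λ^33e^(−7λ) = λ^39e^(−13λ), i.e. Gamma(shape=40, rate=13).
The mode of a Gamma(a, b) with a ≥ 1 (shape–rate) is (a−1)/b = 39/13 ≈ 3.000.

λ̂_MAP = 3.000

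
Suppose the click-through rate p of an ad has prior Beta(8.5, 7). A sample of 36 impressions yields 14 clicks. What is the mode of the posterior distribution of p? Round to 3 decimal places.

Prior: Beta(8.5, 7).
Data: 14 successes in 36 trials. The binomial likelihood contributes p^14(1−p)^22, so the posterior is Beta(8.5+14, 7+22) = Beta(22.5, 29).
For Beta(a, b) with a, b > 1 the mode is (a−1)/(a+b−2) = 21.5/49.5 ≈ 0.434.

p̂_MAP = 0.434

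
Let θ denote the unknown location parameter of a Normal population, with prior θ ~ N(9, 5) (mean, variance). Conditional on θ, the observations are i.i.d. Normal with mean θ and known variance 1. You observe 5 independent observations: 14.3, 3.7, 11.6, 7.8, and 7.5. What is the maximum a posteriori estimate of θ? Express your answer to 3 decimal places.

n = 5; x̄ = (14.3 + 3.7 + 11.6 + 7.8 + 7.5)/5 = 44.9/5 = 8.98.
For a Normal prior and Normal likelihood with known variance, the posterior is Normal; its mode equals its mean, the precision-weighted average.
Prior precision 1/σ₀² = 1/5 = 0.2; data precision n/σ² = 5/1 = 5.
θ̂ = (0.2·9 + 5·8.98) / (0.2 + 5) = 46.7/5.2 = 467/52 ≈ 8.981.

θ̂_MAP = 8.981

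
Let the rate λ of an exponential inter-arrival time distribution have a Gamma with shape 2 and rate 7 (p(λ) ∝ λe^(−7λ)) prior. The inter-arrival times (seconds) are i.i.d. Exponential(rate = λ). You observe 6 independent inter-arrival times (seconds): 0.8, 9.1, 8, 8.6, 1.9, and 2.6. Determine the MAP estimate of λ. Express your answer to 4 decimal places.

The Exponential(rate=λ) likelihood is ∝ λ^n e^(−λΣtᵢ). Here n = 6 and Σtᵢ = 0.8 + 9.1 + 8 + 8.6 + 1.9 + 2.6 = 31.
Posterior ∝ λe^(−7λ) · λ^6e^(−31λ) = λ^7e^(−38λ), i.e. Gamma(8, 38).
Mode = (a−1)/b = 7/38 ≈ 0.1842.

λ̂_MAP = 0.1842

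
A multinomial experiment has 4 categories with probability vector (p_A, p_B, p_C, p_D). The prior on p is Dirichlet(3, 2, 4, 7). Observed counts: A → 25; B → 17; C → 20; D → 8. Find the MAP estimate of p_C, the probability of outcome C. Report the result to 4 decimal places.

The posterior is Dirichlet(αᵢ + nᵢ) = Dirichlet(28, 19, 24, 15).
For a Dirichlet(a₁,…,a_K) with all aᵢ > 1, the mode has j-th component (aⱼ − 1)/(Σaᵢ − K).
Here Σaᵢ = 86 and K = 4, so p_C = (24 − 1)/(86 − 4) = 23/82 ≈ 0.2805.

MAP estimate of p_C = 0.2805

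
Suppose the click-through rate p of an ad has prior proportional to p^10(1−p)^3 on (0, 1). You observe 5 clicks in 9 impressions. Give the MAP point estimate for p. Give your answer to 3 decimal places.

The prior density ∝ p^10(1−p)^3 is the kernel of Beta(11, 4).
Data: 5 successes in 9 trials. The binomial likelihood contributes p^5(1−p)^4, so the posterior is Beta(11+5, 4+4) = Beta(16, 8).
For Beta(a, b) with a, b > 1 the mode is (a−1)/(a+b−2) = 15/22 ≈ 0.682.

p̂_MAP = 0.682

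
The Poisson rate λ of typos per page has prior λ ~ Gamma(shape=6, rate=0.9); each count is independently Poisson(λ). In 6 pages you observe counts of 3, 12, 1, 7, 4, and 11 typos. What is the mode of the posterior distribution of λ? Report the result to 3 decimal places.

Σxᵢ = 3+12+1+7+4+11 = 38, with n = 6.
Posterior ∝ λ^5e^(−0.9λ) · λ^38e^(−6λ) = λ^43e^(−6.9λ), i.e. Gamma(shape=44, rate=6.9).
The mode of a Gamma(a, b) with a ≥ 1 (shape–rate) is (a−1)/b = 43/6.9 ≈ 6.232.

λ̂_MAP = 6.232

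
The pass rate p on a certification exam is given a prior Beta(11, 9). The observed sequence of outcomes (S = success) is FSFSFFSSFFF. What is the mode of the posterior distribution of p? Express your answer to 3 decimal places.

p̂_MAP = 0.483

Prior: Beta(11, 9).
Data: 4 successes in 11 trials (from the sequence). The binomial likelihood contributes p^4(1−p)^7, so the posterior is Beta(11+4, 9+7) = Beta(15, 16).
For Beta(a, b) with a, b > 1 the mode is (a−1)/(a+b−2) = 14/29 ≈ 0.483.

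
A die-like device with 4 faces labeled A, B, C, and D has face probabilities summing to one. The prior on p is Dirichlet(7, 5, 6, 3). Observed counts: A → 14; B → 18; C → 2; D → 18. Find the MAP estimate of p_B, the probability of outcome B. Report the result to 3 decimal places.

The posterior is Dirichlet(αᵢ + nᵢ) = Dirichlet(21, 23, 8, 21).
For a Dirichlet(a₁,…,a_K) with all aᵢ > 1, the mode has j-th component (aⱼ − 1)/(Σaᵢ − K).
Here Σaᵢ = 73 and K = 4, so p_B = (23 − 1)/(73 − 4) = 22/69 ≈ 0.319.

MAP estimate of p_B = 0.319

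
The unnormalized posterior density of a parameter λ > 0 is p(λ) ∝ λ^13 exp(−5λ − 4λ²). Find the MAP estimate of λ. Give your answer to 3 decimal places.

λ̂_MAP = 1.000

ℓ'(λ) = 13/λ − 5 − 8λ. Setting this to zero and multiplying by λ: 8λ² + 5λ − 13 = 0.
λ = (−5 + √(5² + 4·8·13)) / (2·8) = (−5 + √441) / 16 = (−5 + 21)/16 = 1.
ℓ''(λ) = −13/λ² − 8 < 0, confirming a maximum.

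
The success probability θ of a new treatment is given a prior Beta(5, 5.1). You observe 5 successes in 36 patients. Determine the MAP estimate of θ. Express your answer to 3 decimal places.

θ̂_MAP = 0.204

Prior: Beta(5, 5.1).
Data: 5 successes in 36 trials. The binomial likelihood contributes θ^5(1−θ)^31, so the posterior is Beta(5+5, 5.1+31) = Beta(10, 36.1).
For Beta(a, b) with a, b > 1 the mode is (a−1)/(a+b−2) = 9/44.1 ≈ 0.204.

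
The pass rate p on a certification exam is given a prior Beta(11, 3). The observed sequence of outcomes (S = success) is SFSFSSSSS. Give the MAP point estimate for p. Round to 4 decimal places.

Prior: Beta(11, 3).
Data: 7 successes in 9 trials (from the sequence). The binomial likelihood contributes p^7(1−p)^2, so the posterior is Beta(11+7, 3+2) = Beta(18, 5).
For Beta(a, b) with a, b > 1 the mode is (a−1)/(a+b−2) = 17/21 ≈ 0.8095.

p̂_MAP = 0.8095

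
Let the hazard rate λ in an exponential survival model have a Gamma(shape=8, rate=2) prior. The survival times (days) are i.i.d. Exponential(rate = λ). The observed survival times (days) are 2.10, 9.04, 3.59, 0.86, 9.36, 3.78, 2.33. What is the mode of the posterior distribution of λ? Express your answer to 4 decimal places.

λ̂_MAP = 0.4235

The Exponential(rate=λ) likelihood is ∝ λ^n e^(−λΣtᵢ). Here n = 7 and Σtᵢ = 2.10 + 9.04 + 3.59 + 0.86 + 9.36 + 3.78 + 2.33 = 31.06.
Posterior ∝ λ^7e^(−2λ) · λ^7e^(−31.06λ) = λ^14e^(−33.06λ), i.e. Gamma(15, 33.06).
Mode = (a−1)/b = 14/33.06 ≈ 0.4235.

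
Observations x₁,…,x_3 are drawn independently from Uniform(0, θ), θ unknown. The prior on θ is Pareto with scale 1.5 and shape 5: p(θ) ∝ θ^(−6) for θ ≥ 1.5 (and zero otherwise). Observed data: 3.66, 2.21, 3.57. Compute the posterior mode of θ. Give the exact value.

θ̂_MAP = 3.66

The Uniform(0, θ) likelihood is θ^(−n) for θ ≥ max(xᵢ), zero otherwise. Here max(xᵢ) = 3.66.
Posterior ∝ θ^(−6) · θ^(−3) = θ^(−9) on θ ≥ max(1.5, 3.66) = 3.66.
This density is strictly decreasing in θ, so the posterior mode lies at the lower boundary of the support.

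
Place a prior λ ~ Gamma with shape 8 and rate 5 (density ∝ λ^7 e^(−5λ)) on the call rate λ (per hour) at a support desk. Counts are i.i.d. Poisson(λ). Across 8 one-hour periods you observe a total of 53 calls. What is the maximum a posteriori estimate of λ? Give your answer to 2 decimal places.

λ̂_MAP = 4.62

Σxᵢ = 53, n = 8.
Posterior ∝ λ^7e^(−5λ) · λ^53e^(−8λ) = λ^60e^(−13λ), i.e. Gamma(shape=61, rate=13).
The mode of a Gamma(a, b) with a ≥ 1 (shape–rate) is (a−1)/b = 60/13 ≈ 4.62.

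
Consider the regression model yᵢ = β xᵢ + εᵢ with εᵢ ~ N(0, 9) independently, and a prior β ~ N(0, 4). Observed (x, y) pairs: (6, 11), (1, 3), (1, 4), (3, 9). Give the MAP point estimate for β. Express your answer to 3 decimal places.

β̂_MAP = 2.030

log p(β | y) = −Σ(yᵢ − βxᵢ)²/(2·9) − β²/(2·4) + const.
Setting the derivative to zero: Σxᵢ(yᵢ − βxᵢ)/9 − β/4 = 0, so β = Σxᵢyᵢ / (Σxᵢ² + σ²/τ²).
Σxᵢyᵢ = 6·11 + 1·3 + 1·4 + 3·9 = 100; Σxᵢ² = 47; σ²/τ² = 2.25.
β̂_MAP = 100 / (47 + 2.25) = 100/49.25 ≈ 2.030.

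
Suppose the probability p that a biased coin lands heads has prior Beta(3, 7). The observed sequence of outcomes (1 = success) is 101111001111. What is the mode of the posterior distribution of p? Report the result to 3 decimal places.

p̂_MAP = 0.550

Prior: Beta(3, 7).
Data: 9 successes in 12 trials (from the sequence). The binomial likelihood contributes p^9(1−p)^3, so the posterior is Beta(3+9, 7+3) = Beta(12, 10).
For Beta(a, b) with a, b > 1 the mode is (a−1)/(a+b−2) = 11/20 ≈ 0.550.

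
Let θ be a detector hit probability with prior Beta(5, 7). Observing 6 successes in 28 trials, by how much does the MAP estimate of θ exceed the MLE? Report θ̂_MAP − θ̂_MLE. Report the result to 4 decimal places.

MAP − MLE = 0.0489

Posterior is Beta(11, 29); MAP = (11−1)/(40−2) = 10/38 ≈ 0.26316.
MLE ignores the prior: θ̂_MLE = k/n = 6/28 ≈ 0.21429.
Difference = 10/38 − 6/28 = 13/266 ≈ 0.0489.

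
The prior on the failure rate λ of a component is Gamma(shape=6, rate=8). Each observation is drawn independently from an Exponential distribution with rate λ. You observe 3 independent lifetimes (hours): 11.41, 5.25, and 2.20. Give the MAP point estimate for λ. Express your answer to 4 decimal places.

The Exponential(rate=λ) likelihood is ∝ λ^n e^(−λΣtᵢ). Here n = 3 and Σtᵢ = 11.41 + 5.25 + 2.20 = 18.86.
Posterior ∝ λ^5e^(−8λ) · λ^3e^(−18.86λ) = λ^8e^(−26.86λ), i.e. Gamma(9, 26.86).
Mode = (a−1)/b = 8/26.86 ≈ 0.2978.

λ̂_MAP = 0.2978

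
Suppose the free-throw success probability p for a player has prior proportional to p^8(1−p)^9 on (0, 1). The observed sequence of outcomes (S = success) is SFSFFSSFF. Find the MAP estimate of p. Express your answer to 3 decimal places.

p̂_MAP = 0.462

The prior density ∝ p^8(1−p)^9 is the kernel of Beta(9, 10).
Data: 4 successes in 9 trials (from the sequence). The binomial likelihood contributes p^4(1−p)^5, so the posterior is Beta(9+4, 10+5) = Beta(13, 15).
For Beta(a, b) with a, b > 1 the mode is (a−1)/(a+b−2) = 12/26 ≈ 0.462.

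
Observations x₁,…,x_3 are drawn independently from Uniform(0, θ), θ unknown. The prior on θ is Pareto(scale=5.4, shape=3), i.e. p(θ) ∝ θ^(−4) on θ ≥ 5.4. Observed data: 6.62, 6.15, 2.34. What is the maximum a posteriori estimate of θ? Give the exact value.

θ̂_MAP = 6.62

The Uniform(0, θ) likelihood is θ^(−n) for θ ≥ max(xᵢ), zero otherwise. Here max(xᵢ) = 6.62.
Posterior ∝ θ^(−4) · θ^(−3) = θ^(−7) on θ ≥ max(5.4, 6.62) = 6.62.
This density is strictly decreasing in θ, so the posterior mode lies at the lower boundary of the support.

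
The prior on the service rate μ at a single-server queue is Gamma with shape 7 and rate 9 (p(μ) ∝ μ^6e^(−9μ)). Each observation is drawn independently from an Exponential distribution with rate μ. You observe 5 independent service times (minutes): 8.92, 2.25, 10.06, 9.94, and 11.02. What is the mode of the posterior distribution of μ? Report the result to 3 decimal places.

μ̂_MAP = 0.215

The Exponential(rate=μ) likelihood is ∝ μ^n e^(−μΣtᵢ). Here n = 5 and Σtᵢ = 8.92 + 2.25 + 10.06 + 9.94 + 11.02 = 42.19.
Posterior ∝ μ^6e^(−9μ) · μ^5e^(−42.19μ) = μ^11e^(−51.19μ), i.e. Gamma(12, 51.19).
Mode = (a−1)/b = 11/51.19 ≈ 0.215.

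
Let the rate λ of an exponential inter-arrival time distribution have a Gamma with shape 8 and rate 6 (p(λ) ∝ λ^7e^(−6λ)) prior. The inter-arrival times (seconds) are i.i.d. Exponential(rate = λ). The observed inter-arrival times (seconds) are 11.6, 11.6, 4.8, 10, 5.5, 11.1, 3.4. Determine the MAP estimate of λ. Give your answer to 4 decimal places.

The Exponential(rate=λ) likelihood is ∝ λ^n e^(−λΣtᵢ). Here n = 7 and Σtᵢ = 11.6 + 11.6 + 4.8 + 10 + 5.5 + 11.1 + 3.4 = 58.
Posterior ∝ λ^7e^(−6λ) · λ^7e^(−58λ) = λ^14e^(−64λ), i.e. Gamma(15, 64).
Mode = (a−1)/b = 14/64 ≈ 0.2188.

λ̂_MAP = 0.2188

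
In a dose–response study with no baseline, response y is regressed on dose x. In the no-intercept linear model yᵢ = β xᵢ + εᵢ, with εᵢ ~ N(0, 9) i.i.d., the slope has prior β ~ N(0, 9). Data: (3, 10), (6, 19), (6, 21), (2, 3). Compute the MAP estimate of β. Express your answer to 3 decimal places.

log p(β | y) = −Σ(yᵢ − βxᵢ)²/(2·9) − β²/(2·9) + const.
Setting the derivative to zero: Σxᵢ(yᵢ − βxᵢ)/9 − β/9 = 0, so β = Σxᵢyᵢ / (Σxᵢ² + σ²/τ²).
Σxᵢyᵢ = 3·10 + 6·19 + 6·21 + 2·3 = 276; Σxᵢ² = 85; σ²/τ² = 1.
β̂_MAP = 276 / (85 + 1) = 276/86 ≈ 3.209.

β̂_MAP = 3.209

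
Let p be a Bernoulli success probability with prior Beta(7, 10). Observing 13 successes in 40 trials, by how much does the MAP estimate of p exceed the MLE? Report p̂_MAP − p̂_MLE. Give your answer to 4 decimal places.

MAP − MLE = 0.0205

Posterior is Beta(20, 37); MAP = (20−1)/(57−2) = 19/55 ≈ 0.34545.
MLE ignores the prior: p̂_MLE = k/n = 13/40 ≈ 0.32500.
Difference = 19/55 − 13/40 = 9/440 ≈ 0.0205.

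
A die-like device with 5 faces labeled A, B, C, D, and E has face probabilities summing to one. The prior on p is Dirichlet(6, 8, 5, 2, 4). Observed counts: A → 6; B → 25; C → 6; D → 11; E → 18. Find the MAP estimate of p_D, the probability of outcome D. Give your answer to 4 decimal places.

MAP estimate of p_D = 0.1395

The posterior is Dirichlet(αᵢ + nᵢ) = Dirichlet(12, 33, 11, 13, 22).
For a Dirichlet(a₁,…,a_K) with all aᵢ > 1, the mode has j-th component (aⱼ − 1)/(Σaᵢ − K).
Here Σaᵢ = 91 and K = 5, so p_D = (13 − 1)/(91 − 5) = 12/86 ≈ 0.1395.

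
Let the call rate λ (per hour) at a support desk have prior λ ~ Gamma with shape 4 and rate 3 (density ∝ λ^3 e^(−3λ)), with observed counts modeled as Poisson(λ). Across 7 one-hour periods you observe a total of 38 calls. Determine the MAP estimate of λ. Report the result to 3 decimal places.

Σxᵢ = 38, n = 7.
Posterior ∝ λ^3e^(−3λ) · λ^38e^(−7λ) = λ^41e^(−10λ), i.e. Gamma(shape=42, rate=10).
The mode of a Gamma(a, b) with a ≥ 1 (shape–rate) is (a−1)/b = 41/10 ≈ 4.100.

λ̂_MAP = 4.100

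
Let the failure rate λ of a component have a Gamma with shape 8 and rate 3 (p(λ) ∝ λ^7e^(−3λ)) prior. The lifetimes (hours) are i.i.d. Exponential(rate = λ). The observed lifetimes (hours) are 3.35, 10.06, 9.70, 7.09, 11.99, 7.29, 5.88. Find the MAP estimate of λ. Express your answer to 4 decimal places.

λ̂_MAP = 0.2399

The Exponential(rate=λ) likelihood is ∝ λ^n e^(−λΣtᵢ). Here n = 7 and Σtᵢ = 3.35 + 10.06 + 9.70 + 7.09 + 11.99 + 7.29 + 5.88 = 55.36.
Posterior ∝ λ^7e^(−3λ) · λ^7e^(−55.36λ) = λ^14e^(−58.36λ), i.e. Gamma(15, 58.36).
Mode = (a−1)/b = 14/58.36 ≈ 0.2399.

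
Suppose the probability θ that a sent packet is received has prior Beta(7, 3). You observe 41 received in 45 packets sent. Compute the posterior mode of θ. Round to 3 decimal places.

θ̂_MAP = 0.887

Prior: Beta(7, 3).
Data: 41 successes in 45 trials. The binomial likelihood contributes θ^41(1−θ)^4, so the posterior is Beta(7+41, 3+4) = Beta(48, 7).
For Beta(a, b) with a, b > 1 the mode is (a−1)/(a+b−2) = 47/53 ≈ 0.887.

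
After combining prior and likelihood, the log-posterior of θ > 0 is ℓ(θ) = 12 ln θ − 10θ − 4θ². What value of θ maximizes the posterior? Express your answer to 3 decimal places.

θ̂_MAP = 0.750

ℓ'(θ) = 12/θ − 10 − 8θ. Setting this to zero and multiplying by θ: 8θ² + 10θ − 12 = 0.
θ = (−10 + √(10² + 4·8·12)) / (2·8) = (−10 + √484) / 16 = (−10 + 22)/16 = 3/4.
ℓ''(θ) = −12/θ² − 8 < 0, confirming a maximum.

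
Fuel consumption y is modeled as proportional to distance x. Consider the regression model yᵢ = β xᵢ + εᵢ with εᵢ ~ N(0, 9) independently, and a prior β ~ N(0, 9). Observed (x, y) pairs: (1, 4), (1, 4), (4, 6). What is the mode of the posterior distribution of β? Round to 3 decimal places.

log p(β | y) = −Σ(yᵢ − βxᵢ)²/(2·9) − β²/(2·9) + const.
Setting the derivative to zero: Σxᵢ(yᵢ − βxᵢ)/9 − β/9 = 0, so β = Σxᵢyᵢ / (Σxᵢ² + σ²/τ²).
Σxᵢyᵢ = 1·4 + 1·4 + 4·6 = 32; Σxᵢ² = 18; σ²/τ² = 1.
β̂_MAP = 32 / (18 + 1) = 32/19 ≈ 1.684.

β̂_MAP = 1.684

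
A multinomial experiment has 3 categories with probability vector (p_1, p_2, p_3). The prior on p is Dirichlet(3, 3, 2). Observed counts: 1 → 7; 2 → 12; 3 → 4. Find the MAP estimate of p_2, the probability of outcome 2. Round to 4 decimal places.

The posterior is Dirichlet(αᵢ + nᵢ) = Dirichlet(10, 15, 6).
For a Dirichlet(a₁,…,a_K) with all aᵢ > 1, the mode has j-th component (aⱼ − 1)/(Σaᵢ − K).
Here Σaᵢ = 31 and K = 3, so p_2 = (15 − 1)/(31 − 3) = 14/28 ≈ 0.5000.

MAP estimate: 0.5000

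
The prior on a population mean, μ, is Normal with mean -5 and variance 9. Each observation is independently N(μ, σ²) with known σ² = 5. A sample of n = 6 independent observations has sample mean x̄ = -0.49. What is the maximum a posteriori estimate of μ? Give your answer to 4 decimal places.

n = 6, x̄ = -0.49.
For a Normal prior and Normal likelihood with known variance, the posterior is Normal; its mode equals its mean, the precision-weighted average.
Prior precision 1/σ₀² = 1/9; data precision n/σ² = 6/5 = 1.2.
μ̂ = ((1/9)·(-5) + 1.2·(-0.49)) / (1/9 + 1.2) = (-2573/2250)/(59/45) = -2573/2950 ≈ -0.8722.

μ̂_MAP = -0.8722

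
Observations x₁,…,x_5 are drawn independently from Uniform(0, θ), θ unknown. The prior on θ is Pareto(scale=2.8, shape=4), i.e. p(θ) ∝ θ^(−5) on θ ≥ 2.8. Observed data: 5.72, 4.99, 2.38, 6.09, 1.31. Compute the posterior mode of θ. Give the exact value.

The Uniform(0, θ) likelihood is θ^(−n) for θ ≥ max(xᵢ), zero otherwise. Here max(xᵢ) = 6.09.
Posterior ∝ θ^(−5) · θ^(−5) = θ^(−10) on θ ≥ max(2.8, 6.09) = 6.09.
This density is strictly decreasing in θ, so the posterior mode lies at the lower boundary of the support.

θ̂_MAP = 6.09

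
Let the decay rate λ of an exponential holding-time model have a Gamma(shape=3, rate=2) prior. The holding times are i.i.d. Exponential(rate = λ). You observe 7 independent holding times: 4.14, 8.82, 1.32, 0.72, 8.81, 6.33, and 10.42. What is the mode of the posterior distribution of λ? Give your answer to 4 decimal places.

λ̂_MAP = 0.2115

The Exponential(rate=λ) likelihood is ∝ λ^n e^(−λΣtᵢ). Here n = 7 and Σtᵢ = 4.14 + 8.82 + 1.32 + 0.72 + 8.81 + 6.33 + 10.42 = 40.56.
Posterior ∝ λ^2e^(−2λ) · λ^7e^(−40.56λ) = λ^9e^(−42.56λ), i.e. Gamma(10, 42.56).
Mode = (a−1)/b = 9/42.56 ≈ 0.2115.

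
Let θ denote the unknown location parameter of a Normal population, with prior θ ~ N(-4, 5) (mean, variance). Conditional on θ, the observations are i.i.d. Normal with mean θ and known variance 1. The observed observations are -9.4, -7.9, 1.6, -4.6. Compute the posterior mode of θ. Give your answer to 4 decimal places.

θ̂_MAP = -5.0238

n = 4; x̄ = ((-9.4) + (-7.9) + 1.6 + (-4.6))/4 = -20.3/4 = -5.075.
For a Normal prior and Normal likelihood with known variance, the posterior is Normal; its mode equals its mean, the precision-weighted average.
Prior precision 1/σ₀² = 1/5 = 0.2; data precision n/σ² = 4/1 = 4.
θ̂ = (0.2·(-4) + 4·(-5.075)) / (0.2 + 4) = (-21.1)/4.2 = -211/42 ≈ -5.0238.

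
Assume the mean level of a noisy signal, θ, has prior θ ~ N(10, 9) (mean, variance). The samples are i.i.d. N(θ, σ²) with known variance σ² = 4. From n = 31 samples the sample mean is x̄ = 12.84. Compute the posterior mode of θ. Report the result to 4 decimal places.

θ̂_MAP = 12.7999

n = 31, x̄ = 12.84.
For a Normal prior and Normal likelihood with known variance, the posterior is Normal; its mode equals its mean, the precision-weighted average.
Prior precision 1/σ₀² = 1/9; data precision n/σ² = 31/4 = 7.75.
θ̂ = ((1/9)·10 + 7.75·12.84) / (1/9 + 7.75) = (90559/900)/(283/36) = 90559/7075 ≈ 12.7999.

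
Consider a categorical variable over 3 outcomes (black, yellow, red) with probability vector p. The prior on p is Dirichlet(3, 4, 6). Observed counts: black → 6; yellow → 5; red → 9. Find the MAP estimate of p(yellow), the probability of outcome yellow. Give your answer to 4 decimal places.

The posterior is Dirichlet(αᵢ + nᵢ) = Dirichlet(9, 9, 15).
For a Dirichlet(a₁,…,a_K) with all aᵢ > 1, the mode has j-th component (aⱼ − 1)/(Σaᵢ − K).
Here Σaᵢ = 33 and K = 3, so p(yellow) = (9 − 1)/(33 − 3) = 8/30 ≈ 0.2667.

MAP estimate of p(yellow) = 0.2667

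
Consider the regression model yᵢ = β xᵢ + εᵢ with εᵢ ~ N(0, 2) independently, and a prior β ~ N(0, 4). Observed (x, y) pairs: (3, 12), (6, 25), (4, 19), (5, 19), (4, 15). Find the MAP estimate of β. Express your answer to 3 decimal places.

log p(β | y) = −Σ(yᵢ − βxᵢ)²/(2·2) − β²/(2·4) + const.
Setting the derivative to zero: Σxᵢ(yᵢ − βxᵢ)/2 − β/4 = 0, so β = Σxᵢyᵢ / (Σxᵢ² + σ²/τ²).
Σxᵢyᵢ = 3·12 + 6·25 + 4·19 + 5·19 + 4·15 = 417; Σxᵢ² = 102; σ²/τ² = 0.5.
β̂_MAP = 417 / (102 + 0.5) = 417/102.5 ≈ 4.068.

β̂_MAP = 4.068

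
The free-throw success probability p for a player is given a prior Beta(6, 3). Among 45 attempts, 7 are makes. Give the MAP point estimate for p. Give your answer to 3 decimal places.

p̂_MAP = 0.231

Prior: Beta(6, 3).
Data: 7 successes in 45 trials. The binomial likelihood contributes p^7(1−p)^38, so the posterior is Beta(6+7, 3+38) = Beta(13, 41).
For Beta(a, b) with a, b > 1 the mode is (a−1)/(a+b−2) = 12/52 ≈ 0.231.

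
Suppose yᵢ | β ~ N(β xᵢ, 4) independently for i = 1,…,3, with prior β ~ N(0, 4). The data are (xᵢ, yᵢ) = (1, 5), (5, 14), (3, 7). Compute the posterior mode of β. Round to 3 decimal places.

β̂_MAP = 2.667

log p(β | y) = −Σ(yᵢ − βxᵢ)²/(2·4) − β²/(2·4) + const.
Setting the derivative to zero: Σxᵢ(yᵢ − βxᵢ)/4 − β/4 = 0, so β = Σxᵢyᵢ / (Σxᵢ² + σ²/τ²).
Σxᵢyᵢ = 1·5 + 5·14 + 3·7 = 96; Σxᵢ² = 35; σ²/τ² = 1.
β̂_MAP = 96 / (35 + 1) = 96/36 ≈ 2.667.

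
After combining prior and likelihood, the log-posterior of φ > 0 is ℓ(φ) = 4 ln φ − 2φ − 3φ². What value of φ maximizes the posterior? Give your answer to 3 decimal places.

ℓ'(φ) = 4/φ − 2 − 6φ. Setting this to zero and multiplying by φ: 6φ² + 2φ − 4 = 0.
φ = (−2 + √(2² + 4·6·4)) / (2·6) = (−2 + √100) / 12 = (−2 + 10)/12 = 2/3.
ℓ''(φ) = −4/φ² − 6 < 0, confirming a maximum.

φ̂_MAP = 0.667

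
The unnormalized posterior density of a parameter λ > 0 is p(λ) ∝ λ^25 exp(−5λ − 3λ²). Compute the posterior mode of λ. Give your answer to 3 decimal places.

λ̂_MAP = 1.667

ℓ'(λ) = 25/λ − 5 − 6λ. Setting this to zero and multiplying by λ: 6λ² + 5λ − 25 = 0.
λ = (−5 + √(5² + 4·6·25)) / (2·6) = (−5 + √625) / 12 = (−5 + 25)/12 = 5/3.
ℓ''(λ) = −25/λ² − 6 < 0, confirming a maximum.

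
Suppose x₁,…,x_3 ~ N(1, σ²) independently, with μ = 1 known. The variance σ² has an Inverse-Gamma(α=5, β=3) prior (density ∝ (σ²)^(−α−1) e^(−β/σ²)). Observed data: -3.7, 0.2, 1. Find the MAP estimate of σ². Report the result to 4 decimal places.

σ̂²_MAP = 1.9153

Sum of squared deviations about the known mean: SS = (-3.7−1)² + (0.2−1)² + (1−1)² = 22.73.
The Normal likelihood contributes (σ²)^(−n/2) exp(−SS/(2σ²)), so the posterior is Inverse-Gamma(α + n/2, β + SS/2) = Inverse-Gamma(6.5, 14.365).
The mode of Inverse-Gamma(a, b) is b/(a+1) = 14.365/7.5 ≈ 1.9153.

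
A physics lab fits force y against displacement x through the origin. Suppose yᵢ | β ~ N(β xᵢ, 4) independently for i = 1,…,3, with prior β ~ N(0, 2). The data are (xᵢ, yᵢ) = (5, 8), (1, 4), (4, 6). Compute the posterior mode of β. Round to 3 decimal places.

β̂_MAP = 1.545

log p(β | y) = −Σ(yᵢ − βxᵢ)²/(2·4) − β²/(2·2) + const.
Setting the derivative to zero: Σxᵢ(yᵢ − βxᵢ)/4 − β/2 = 0, so β = Σxᵢyᵢ / (Σxᵢ² + σ²/τ²).
Σxᵢyᵢ = 5·8 + 1·4 + 4·6 = 68; Σxᵢ² = 42; σ²/τ² = 2.
β̂_MAP = 68 / (42 + 2) = 68/44 ≈ 1.545.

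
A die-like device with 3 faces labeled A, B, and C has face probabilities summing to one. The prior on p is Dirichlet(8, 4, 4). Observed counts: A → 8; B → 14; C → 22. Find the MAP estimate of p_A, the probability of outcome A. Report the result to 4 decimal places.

MAP estimate of p_A = 0.2632

The posterior is Dirichlet(αᵢ + nᵢ) = Dirichlet(16, 18, 26).
For a Dirichlet(a₁,…,a_K) with all aᵢ > 1, the mode has j-th component (aⱼ − 1)/(Σaᵢ − K).
Here Σaᵢ = 60 and K = 3, so p_A = (16 − 1)/(60 − 3) = 15/57 ≈ 0.2632.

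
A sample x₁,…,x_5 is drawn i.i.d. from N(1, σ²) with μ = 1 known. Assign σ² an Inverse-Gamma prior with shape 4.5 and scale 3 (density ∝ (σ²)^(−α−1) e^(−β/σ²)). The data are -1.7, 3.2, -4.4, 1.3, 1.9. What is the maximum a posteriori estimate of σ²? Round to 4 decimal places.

σ̂²_MAP = 3.0119

Sum of squared deviations about the known mean: SS = (-1.7−1)² + (3.2−1)² + (-4.4−1)² + (1.3−1)² + (1.9−1)² = 42.19.
The Normal likelihood contributes (σ²)^(−n/2) exp(−SS/(2σ²)), so the posterior is Inverse-Gamma(α + n/2, β + SS/2) = Inverse-Gamma(7, 24.095).
The mode of Inverse-Gamma(a, b) is b/(a+1) = 24.095/8 ≈ 3.0119.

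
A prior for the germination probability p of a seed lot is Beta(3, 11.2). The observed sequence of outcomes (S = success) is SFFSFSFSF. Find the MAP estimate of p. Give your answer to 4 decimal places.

p̂_MAP = 0.2830

Prior: Beta(3, 11.2).
Data: 4 successes in 9 trials (from the sequence). The binomial likelihood contributes p^4(1−p)^5, so the posterior is Beta(3+4, 11.2+5) = Beta(7, 16.2).
For Beta(a, b) with a, b > 1 the mode is (a−1)/(a+b−2) = 6/21.2 ≈ 0.2830.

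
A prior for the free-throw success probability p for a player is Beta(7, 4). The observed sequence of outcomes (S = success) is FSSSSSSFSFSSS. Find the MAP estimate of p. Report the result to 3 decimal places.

p̂_MAP = 0.727

Prior: Beta(7, 4).
Data: 10 successes in 13 trials (from the sequence). The binomial likelihood contributes p^10(1−p)^3, so the posterior is Beta(7+10, 4+3) = Beta(17, 7).
For Beta(a, b) with a, b > 1 the mode is (a−1)/(a+b−2) = 16/22 ≈ 0.727.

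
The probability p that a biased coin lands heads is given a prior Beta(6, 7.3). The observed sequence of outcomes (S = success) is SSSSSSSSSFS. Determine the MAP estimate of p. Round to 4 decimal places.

Prior: Beta(6, 7.3).
Data: 10 successes in 11 trials (from the sequence). The binomial likelihood contributes p^10(1−p)^1, so the posterior is Beta(6+10, 7.3+1) = Beta(16, 8.3).
For Beta(a, b) with a, b > 1 the mode is (a−1)/(a+b−2) = 15/22.3 ≈ 0.6726.

p̂_MAP = 0.6726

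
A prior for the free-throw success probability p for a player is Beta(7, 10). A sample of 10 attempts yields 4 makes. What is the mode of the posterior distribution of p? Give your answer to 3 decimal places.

p̂_MAP = 0.400

Prior: Beta(7, 10).
Data: 4 successes in 10 trials. The binomial likelihood contributes p^4(1−p)^6, so the posterior is Beta(7+4, 10+6) = Beta(11, 16).
For Beta(a, b) with a, b > 1 the mode is (a−1)/(a+b−2) = 10/25 ≈ 0.400.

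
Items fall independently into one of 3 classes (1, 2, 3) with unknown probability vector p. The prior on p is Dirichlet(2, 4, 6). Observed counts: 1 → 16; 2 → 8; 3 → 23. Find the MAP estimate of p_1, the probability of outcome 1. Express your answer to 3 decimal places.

The posterior is Dirichlet(αᵢ + nᵢ) = Dirichlet(18, 12, 29).
For a Dirichlet(a₁,…,a_K) with all aᵢ > 1, the mode has j-th component (aⱼ − 1)/(Σaᵢ − K).
Here Σaᵢ = 59 and K = 3, so p_1 = (18 − 1)/(59 − 3) = 17/56 ≈ 0.304.

MAP estimate: 0.304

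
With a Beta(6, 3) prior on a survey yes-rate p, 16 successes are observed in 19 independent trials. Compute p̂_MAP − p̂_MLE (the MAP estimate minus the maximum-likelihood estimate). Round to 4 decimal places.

MAP − MLE = -0.0344

Posterior is Beta(22, 6); MAP = (22−1)/(28−2) = 21/26 ≈ 0.80769.
MLE ignores the prior: p̂_MLE = k/n = 16/19 ≈ 0.84211.
Difference = 21/26 − 16/19 = -17/494 ≈ -0.0344.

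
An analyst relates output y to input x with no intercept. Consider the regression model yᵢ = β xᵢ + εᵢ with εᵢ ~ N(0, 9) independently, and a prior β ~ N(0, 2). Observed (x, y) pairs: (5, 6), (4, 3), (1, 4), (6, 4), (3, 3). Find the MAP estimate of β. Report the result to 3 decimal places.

β̂_MAP = 0.863

log p(β | y) = −Σ(yᵢ − βxᵢ)²/(2·9) − β²/(2·2) + const.
Setting the derivative to zero: Σxᵢ(yᵢ − βxᵢ)/9 − β/2 = 0, so β = Σxᵢyᵢ / (Σxᵢ² + σ²/τ²).
Σxᵢyᵢ = 5·6 + 4·3 + 1·4 + 6·4 + 3·3 = 79; Σxᵢ² = 87; σ²/τ² = 4.5.
β̂_MAP = 79 / (87 + 4.5) = 79/91.5 ≈ 0.863.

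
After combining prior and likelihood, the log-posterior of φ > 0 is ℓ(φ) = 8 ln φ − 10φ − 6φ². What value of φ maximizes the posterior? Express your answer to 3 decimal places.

ℓ'(φ) = 8/φ − 10 − 12φ. Setting this to zero and multiplying by φ: 12φ² + 10φ − 8 = 0.
φ = (−10 + √(10² + 4·12·8)) / (2·12) = (−10 + √484) / 24 = (−10 + 22)/24 = 1/2.
ℓ''(φ) = −8/φ² − 12 < 0, confirming a maximum.

φ̂_MAP = 0.500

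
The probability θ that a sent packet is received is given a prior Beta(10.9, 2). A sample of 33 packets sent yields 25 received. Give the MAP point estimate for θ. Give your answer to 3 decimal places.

Prior: Beta(10.9, 2).
Data: 25 successes in 33 trials. The binomial likelihood contributes θ^25(1−θ)^8, so the posterior is Beta(10.9+25, 2+8) = Beta(35.9, 10).
For Beta(a, b) with a, b > 1 the mode is (a−1)/(a+b−2) = 34.9/43.9 ≈ 0.795.

θ̂_MAP = 0.795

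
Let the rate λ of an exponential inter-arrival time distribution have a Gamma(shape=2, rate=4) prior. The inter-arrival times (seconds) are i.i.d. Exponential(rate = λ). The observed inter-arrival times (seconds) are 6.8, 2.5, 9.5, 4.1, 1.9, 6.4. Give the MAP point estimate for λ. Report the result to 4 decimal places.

The Exponential(rate=λ) likelihood is ∝ λ^n e^(−λΣtᵢ). Here n = 6 and Σtᵢ = 6.8 + 2.5 + 9.5 + 4.1 + 1.9 + 6.4 = 31.2.
Posterior ∝ λe^(−4λ) · λ^6e^(−31.2λ) = λ^7e^(−35.2λ), i.e. Gamma(8, 35.2).
Mode = (a−1)/b = 7/35.2 ≈ 0.1989.

λ̂_MAP = 0.1989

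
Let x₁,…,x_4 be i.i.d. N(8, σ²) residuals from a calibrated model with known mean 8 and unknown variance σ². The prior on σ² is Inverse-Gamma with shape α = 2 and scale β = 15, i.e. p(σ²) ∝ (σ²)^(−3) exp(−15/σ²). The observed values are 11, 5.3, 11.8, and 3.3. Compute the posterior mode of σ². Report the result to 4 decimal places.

Sum of squared deviations about the known mean: SS = (11−8)² + (5.3−8)² + (11.8−8)² + (3.3−8)² = 52.82.
The Normal likelihood contributes (σ²)^(−n/2) exp(−SS/(2σ²)), so the posterior is Inverse-Gamma(α + n/2, β + SS/2) = Inverse-Gamma(4, 41.41).
The mode of Inverse-Gamma(a, b) is b/(a+1) = 41.41/5 ≈ 8.2820.

σ̂²_MAP = 8.2820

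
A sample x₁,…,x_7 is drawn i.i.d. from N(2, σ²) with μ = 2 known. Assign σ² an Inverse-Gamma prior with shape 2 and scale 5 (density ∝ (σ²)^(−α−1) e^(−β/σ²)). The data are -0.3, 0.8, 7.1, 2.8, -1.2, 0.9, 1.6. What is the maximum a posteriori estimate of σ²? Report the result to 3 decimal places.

Sum of squared deviations about the known mean: SS = (-0.3−2)² + (0.8−2)² + (7.1−2)² + (2.8−2)² + (-1.2−2)² + (0.9−2)² + (1.6−2)² = 44.99.
The Normal likelihood contributes (σ²)^(−n/2) exp(−SS/(2σ²)), so the posterior is Inverse-Gamma(α + n/2, β + SS/2) = Inverse-Gamma(5.5, 27.495).
The mode of Inverse-Gamma(a, b) is b/(a+1) = 27.495/6.5 ≈ 4.230.

σ̂²_MAP = 4.230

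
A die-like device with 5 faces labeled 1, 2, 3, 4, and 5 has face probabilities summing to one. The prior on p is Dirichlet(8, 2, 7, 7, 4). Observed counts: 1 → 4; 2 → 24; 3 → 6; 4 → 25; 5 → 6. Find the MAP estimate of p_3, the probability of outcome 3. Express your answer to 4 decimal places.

The posterior is Dirichlet(αᵢ + nᵢ) = Dirichlet(12, 26, 13, 32, 10).
For a Dirichlet(a₁,…,a_K) with all aᵢ > 1, the mode has j-th component (aⱼ − 1)/(Σaᵢ − K).
Here Σaᵢ = 93 and K = 5, so p_3 = (13 − 1)/(93 − 5) = 12/88 ≈ 0.1364.

MAP estimate: 0.1364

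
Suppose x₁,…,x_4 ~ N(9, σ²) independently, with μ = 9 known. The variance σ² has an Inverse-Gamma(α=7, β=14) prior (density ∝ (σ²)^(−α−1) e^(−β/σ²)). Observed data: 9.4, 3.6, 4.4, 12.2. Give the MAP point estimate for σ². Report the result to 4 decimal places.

Sum of squared deviations about the known mean: SS = (9.4−9)² + (3.6−9)² + (4.4−9)² + (12.2−9)² = 60.72.
The Normal likelihood contributes (σ²)^(−n/2) exp(−SS/(2σ²)), so the posterior is Inverse-Gamma(α + n/2, β + SS/2) = Inverse-Gamma(9, 44.36).
The mode of Inverse-Gamma(a, b) is b/(a+1) = 44.36/10 ≈ 4.4360.

σ̂²_MAP = 4.4360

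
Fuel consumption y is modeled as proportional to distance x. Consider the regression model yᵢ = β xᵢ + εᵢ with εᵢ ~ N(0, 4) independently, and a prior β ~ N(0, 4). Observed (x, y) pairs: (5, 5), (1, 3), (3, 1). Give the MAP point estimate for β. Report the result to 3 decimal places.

β̂_MAP = 0.861

log p(β | y) = −Σ(yᵢ − βxᵢ)²/(2·4) − β²/(2·4) + const.
Setting the derivative to zero: Σxᵢ(yᵢ − βxᵢ)/4 − β/4 = 0, so β = Σxᵢyᵢ / (Σxᵢ² + σ²/τ²).
Σxᵢyᵢ = 5·5 + 1·3 + 3·1 = 31; Σxᵢ² = 35; σ²/τ² = 1.
β̂_MAP = 31 / (35 + 1) = 31/36 ≈ 0.861.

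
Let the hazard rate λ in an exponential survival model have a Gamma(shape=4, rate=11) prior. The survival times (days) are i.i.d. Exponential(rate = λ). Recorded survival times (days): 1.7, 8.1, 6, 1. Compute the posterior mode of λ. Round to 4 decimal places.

λ̂_MAP = 0.2518

The Exponential(rate=λ) likelihood is ∝ λ^n e^(−λΣtᵢ). Here n = 4 and Σtᵢ = 1.7 + 8.1 + 6 + 1 = 16.8.
Posterior ∝ λ^3e^(−11λ) · λ^4e^(−16.8λ) = λ^7e^(−27.8λ), i.e. Gamma(8, 27.8).
Mode = (a−1)/b = 7/27.8 ≈ 0.2518.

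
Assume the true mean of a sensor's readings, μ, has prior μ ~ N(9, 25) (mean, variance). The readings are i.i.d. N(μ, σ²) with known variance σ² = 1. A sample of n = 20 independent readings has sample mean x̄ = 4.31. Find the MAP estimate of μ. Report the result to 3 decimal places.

μ̂_MAP = 4.319

n = 20, x̄ = 4.31.
For a Normal prior and Normal likelihood with known variance, the posterior is Normal; its mode equals its mean, the precision-weighted average.
Prior precision 1/σ₀² = 1/25 = 0.04; data precision n/σ² = 20/1 = 20.
μ̂ = (0.04·9 + 20·4.31) / (0.04 + 20) = 86.56/20.04 = 2164/501 ≈ 4.319.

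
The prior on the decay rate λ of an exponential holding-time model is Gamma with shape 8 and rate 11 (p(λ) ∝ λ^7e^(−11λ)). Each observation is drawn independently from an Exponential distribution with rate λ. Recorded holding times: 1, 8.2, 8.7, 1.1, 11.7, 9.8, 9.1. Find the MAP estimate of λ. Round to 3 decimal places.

λ̂_MAP = 0.231

The Exponential(rate=λ) likelihood is ∝ λ^n e^(−λΣtᵢ). Here n = 7 and Σtᵢ = 1 + 8.2 + 8.7 + 1.1 + 11.7 + 9.8 + 9.1 = 49.6.
Posterior ∝ λ^7e^(−11λ) · λ^7e^(−49.6λ) = λ^14e^(−60.6λ), i.e. Gamma(15, 60.6).
Mode = (a−1)/b = 14/60.6 ≈ 0.231.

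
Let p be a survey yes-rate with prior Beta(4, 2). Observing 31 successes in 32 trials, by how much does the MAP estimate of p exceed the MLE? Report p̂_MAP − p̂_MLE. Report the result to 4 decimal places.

Posterior is Beta(35, 3); MAP = (35−1)/(38−2) = 34/36 ≈ 0.94444.
MLE ignores the prior: p̂_MLE = k/n = 31/32 ≈ 0.96875.
Difference = 34/36 − 31/32 = -7/288 ≈ -0.0243.

MAP − MLE = -0.0243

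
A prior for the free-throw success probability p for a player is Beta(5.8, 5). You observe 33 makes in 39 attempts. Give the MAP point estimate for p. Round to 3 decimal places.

Prior: Beta(5.8, 5).
Data: 33 successes in 39 trials. The binomial likelihood contributes p^33(1−p)^6, so the posterior is Beta(5.8+33, 5+6) = Beta(38.8, 11).
For Beta(a, b) with a, b > 1 the mode is (a−1)/(a+b−2) = 37.8/47.8 ≈ 0.791.

p̂_MAP = 0.791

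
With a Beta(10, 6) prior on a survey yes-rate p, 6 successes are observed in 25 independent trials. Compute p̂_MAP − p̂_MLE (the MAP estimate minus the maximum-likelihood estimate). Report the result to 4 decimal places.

MAP − MLE = 0.1446

Posterior is Beta(16, 25); MAP = (16−1)/(41−2) = 15/39 ≈ 0.38462.
MLE ignores the prior: p̂_MLE = k/n = 6/25 ≈ 0.24000.
Difference = 15/39 − 6/25 = 47/325 ≈ 0.1446.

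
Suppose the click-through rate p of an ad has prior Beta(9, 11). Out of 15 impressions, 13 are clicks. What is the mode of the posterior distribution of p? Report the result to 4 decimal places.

Prior: Beta(9, 11).
Data: 13 successes in 15 trials. The binomial likelihood contributes p^13(1−p)^2, so the posterior is Beta(9+13, 11+2) = Beta(22, 13).
For Beta(a, b) with a, b > 1 the mode is (a−1)/(a+b−2) = 21/33 ≈ 0.6364.

p̂_MAP = 0.6364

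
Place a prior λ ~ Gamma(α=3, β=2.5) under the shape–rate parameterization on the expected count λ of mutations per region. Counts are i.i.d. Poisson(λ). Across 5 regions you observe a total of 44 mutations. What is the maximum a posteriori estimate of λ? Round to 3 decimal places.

Σxᵢ = 44, n = 5.
Posterior ∝ λ^2e^(−2.5λ) · λ^44e^(−5λ) = λ^46e^(−7.5λ), i.e. Gamma(shape=47, rate=7.5).
The mode of a Gamma(a, b) with a ≥ 1 (shape–rate) is (a−1)/b = 46/7.5 ≈ 6.133.

λ̂_MAP = 6.133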